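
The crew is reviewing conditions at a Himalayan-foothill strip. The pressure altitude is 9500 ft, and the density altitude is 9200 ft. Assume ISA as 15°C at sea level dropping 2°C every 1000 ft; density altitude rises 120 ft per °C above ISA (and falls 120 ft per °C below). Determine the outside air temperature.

Density altitude − pressure altitude = 9200 − 9500 = -300 ft.
At 120 ft/°C that is an ISA deviation of -300/120 = -2.5°C.
ISA temperature at 9500 ft = 15 − 2 × (9500/1000) = -4°C.
OAT = ISA + deviation = -4 + (-2.5) = -6.5°C.

-6.5°C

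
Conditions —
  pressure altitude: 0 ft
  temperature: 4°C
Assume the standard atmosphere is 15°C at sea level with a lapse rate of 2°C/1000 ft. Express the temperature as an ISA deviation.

ISA temperature at 0 ft = 15 − 2 × (0/1000) = 15°C.
Deviation = OAT − ISA = 4 − 15 = -11°C.

ISA-11°C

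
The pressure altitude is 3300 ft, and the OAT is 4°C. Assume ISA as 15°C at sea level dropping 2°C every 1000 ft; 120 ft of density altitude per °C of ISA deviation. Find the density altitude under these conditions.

ISA temperature at 3300 ft = 15 − 2 × (3300/1000) = 8.4°C.
ISA deviation = 4 − 8.4 = -4.4°C.
Density altitude = 3300 + 120 × (-4.4) = 3300 + (-528) = 2772 ft.

2772 ft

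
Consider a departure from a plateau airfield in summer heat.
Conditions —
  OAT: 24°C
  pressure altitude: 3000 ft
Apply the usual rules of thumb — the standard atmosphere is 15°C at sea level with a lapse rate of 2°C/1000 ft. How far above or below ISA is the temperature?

ISA temperature at 3000 ft = 15 − 2 × (3000/1000) = 9°C.
Deviation = OAT − ISA = 24 − 9 = +15°C.

ISA+15°C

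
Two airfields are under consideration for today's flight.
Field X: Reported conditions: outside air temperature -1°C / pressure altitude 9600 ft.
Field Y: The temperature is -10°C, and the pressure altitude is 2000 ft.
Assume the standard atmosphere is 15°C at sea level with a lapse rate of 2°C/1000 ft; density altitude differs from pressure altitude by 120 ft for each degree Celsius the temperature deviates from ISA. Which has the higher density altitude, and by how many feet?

Field X by 10504 ft

Field X: ISA temp = -4.2°C, deviation +3.2°C, DA = 9600 + 120 × 3.2 = 9984 ft.
Field Y: ISA temp = 11°C, deviation -21°C, DA = 2000 + 120 × (-21) = -520 ft.
Field X is higher by 9984 − (-520) = 10504 ft.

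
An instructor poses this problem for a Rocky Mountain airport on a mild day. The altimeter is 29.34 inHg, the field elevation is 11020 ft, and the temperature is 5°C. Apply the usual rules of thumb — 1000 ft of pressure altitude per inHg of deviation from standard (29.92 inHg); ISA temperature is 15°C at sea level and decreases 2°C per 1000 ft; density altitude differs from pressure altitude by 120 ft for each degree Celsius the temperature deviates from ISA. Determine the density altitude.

13184 ft

Pressure altitude = 11020 + (29.92 − 29.34) × 1000 = 11020 + (+580) = 11600 ft.
ISA temperature at 11600 ft = 15 − 2 × (11600/1000) = -8.2°C.
ISA deviation = 5 − (-8.2) = +13.2°C.
Density altitude = 11600 + 120 × (13.2) = 13184 ft.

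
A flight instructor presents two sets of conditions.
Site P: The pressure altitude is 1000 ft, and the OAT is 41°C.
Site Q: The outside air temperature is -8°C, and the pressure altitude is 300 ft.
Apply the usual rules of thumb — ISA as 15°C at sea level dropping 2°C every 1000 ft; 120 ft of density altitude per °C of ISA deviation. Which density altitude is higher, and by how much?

Site P: ISA temp = 13°C, deviation +28°C, DA = 1000 + 120 × 28 = 4360 ft.
Site Q: ISA temp = 14.4°C, deviation -22.4°C, DA = 300 + 120 × (-22.4) = -2388 ft.
Site P is higher by 4360 − (-2388) = 6748 ft.

Site P by 6748 ft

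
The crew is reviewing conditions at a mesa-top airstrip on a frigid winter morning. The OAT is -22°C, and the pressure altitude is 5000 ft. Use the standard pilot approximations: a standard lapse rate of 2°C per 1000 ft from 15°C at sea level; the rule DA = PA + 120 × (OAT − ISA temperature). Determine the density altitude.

ISA temperature at 5000 ft = 15 − 2 × (5000/1000) = 5°C.
ISA deviation = -22 − 5 = -27°C.
Density altitude = 5000 + 120 × (-27) = 5000 + (-3240) = 1760 ft.

1760 ft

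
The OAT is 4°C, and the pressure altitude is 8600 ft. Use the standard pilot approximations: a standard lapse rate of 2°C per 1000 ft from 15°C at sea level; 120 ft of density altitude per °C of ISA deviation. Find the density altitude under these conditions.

9344 ft

ISA temperature at 8600 ft = 15 − 2 × (8600/1000) = -2.2°C.
ISA deviation = 4 − (-2.2) = +6.2°C.
Density altitude = 8600 + 120 × (6.2) = 8600 + (+744) = 9344 ft.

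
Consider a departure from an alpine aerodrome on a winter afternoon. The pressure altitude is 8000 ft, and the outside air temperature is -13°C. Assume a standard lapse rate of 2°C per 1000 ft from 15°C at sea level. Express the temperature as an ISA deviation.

ISA temperature at 8000 ft = 15 − 2 × (8000/1000) = -1°C.
Deviation = OAT − ISA = -13 − (-1) = -12°C.

ISA-12°C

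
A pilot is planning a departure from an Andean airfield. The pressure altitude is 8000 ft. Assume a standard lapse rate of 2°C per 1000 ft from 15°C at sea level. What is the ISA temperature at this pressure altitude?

-1°C

ISA temperature = 15 − 2 × (8000/1000) = 15 − 16 = -1°C.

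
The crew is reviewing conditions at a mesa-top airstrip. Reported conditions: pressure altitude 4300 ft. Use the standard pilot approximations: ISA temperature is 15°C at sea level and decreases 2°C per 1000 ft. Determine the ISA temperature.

6.4°C

ISA temperature = 15 − 2 × (4300/1000) = 15 − 8.6 = 6.4°C.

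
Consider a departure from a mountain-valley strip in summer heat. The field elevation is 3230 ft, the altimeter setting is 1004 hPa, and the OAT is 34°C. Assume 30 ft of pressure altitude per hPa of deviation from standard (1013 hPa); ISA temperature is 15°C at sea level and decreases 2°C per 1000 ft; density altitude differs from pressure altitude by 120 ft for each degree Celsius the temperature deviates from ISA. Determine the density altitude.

6620 ft

Pressure altitude = 3230 + (1013 − 1004) × 30 = 3230 + (+270) = 3500 ft.
ISA temperature at 3500 ft = 15 − 2 × (3500/1000) = 8°C.
ISA deviation = 34 − 8 = +26°C.
Density altitude = 3500 + 120 × (26) = 6620 ft.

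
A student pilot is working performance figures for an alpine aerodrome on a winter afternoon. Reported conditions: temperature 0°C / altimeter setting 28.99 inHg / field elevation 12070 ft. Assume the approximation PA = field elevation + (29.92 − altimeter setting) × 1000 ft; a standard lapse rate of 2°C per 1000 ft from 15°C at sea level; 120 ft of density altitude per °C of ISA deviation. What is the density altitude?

14320 ft

Pressure altitude = 12070 + (29.92 − 28.99) × 1000 = 12070 + (+930) = 13000 ft.
ISA temperature at 13000 ft = 15 − 2 × (13000/1000) = -11°C.
ISA deviation = 0 − (-11) = +11°C.
Density altitude = 13000 + 120 × (11) = 14320 ft.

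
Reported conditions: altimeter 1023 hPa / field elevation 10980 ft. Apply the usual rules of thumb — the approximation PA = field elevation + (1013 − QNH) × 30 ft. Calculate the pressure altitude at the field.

Pressure correction = (1013 − 1023) × 30 = -300 ft.
Pressure altitude = 10980 + (-300) = 10680 ft.

10680 ft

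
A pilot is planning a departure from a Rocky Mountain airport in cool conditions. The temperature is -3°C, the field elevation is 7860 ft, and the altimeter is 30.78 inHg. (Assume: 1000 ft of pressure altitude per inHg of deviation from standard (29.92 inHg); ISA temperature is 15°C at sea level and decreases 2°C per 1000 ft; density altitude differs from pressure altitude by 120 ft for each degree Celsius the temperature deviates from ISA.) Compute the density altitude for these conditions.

6520 ft

Pressure altitude = 7860 + (29.92 − 30.78) × 1000 = 7860 + (-860) = 7000 ft.
ISA temperature at 7000 ft = 15 − 2 × (7000/1000) = 1°C.
ISA deviation = -3 − 1 = -4°C.
Density altitude = 7000 + 120 × (-4) = 6520 ft.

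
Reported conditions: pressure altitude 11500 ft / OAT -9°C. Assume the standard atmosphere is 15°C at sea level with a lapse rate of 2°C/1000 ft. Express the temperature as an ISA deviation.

ISA temperature at 11500 ft = 15 − 2 × (11500/1000) = -8°C.
Deviation = OAT − ISA = -9 − (-8) = -1°C.

ISA-1°C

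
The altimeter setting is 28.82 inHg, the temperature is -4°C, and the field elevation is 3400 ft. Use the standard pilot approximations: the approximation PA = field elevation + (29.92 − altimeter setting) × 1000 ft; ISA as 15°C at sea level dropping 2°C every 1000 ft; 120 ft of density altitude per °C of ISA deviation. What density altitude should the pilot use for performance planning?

Pressure altitude = 3400 + (29.92 − 28.82) × 1000 = 3400 + (+1100) = 4500 ft.
ISA temperature at 4500 ft = 15 − 2 × (4500/1000) = 6°C.
ISA deviation = -4 − 6 = -10°C.
Density altitude = 4500 + 120 × (-10) = 3300 ft.

3300 ft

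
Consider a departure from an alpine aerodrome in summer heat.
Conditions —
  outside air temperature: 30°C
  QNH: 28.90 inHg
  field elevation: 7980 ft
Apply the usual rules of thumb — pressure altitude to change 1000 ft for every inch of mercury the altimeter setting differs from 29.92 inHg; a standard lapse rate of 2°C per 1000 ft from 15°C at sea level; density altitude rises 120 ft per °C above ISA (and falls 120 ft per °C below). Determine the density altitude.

12960 ft

Pressure altitude = 7980 + (29.92 − 28.90) × 1000 = 7980 + (+1020) = 9000 ft.
ISA temperature at 9000 ft = 15 − 2 × (9000/1000) = -3°C.
ISA deviation = 30 − (-3) = +33°C.
Density altitude = 9000 + 120 × (33) = 12960 ft.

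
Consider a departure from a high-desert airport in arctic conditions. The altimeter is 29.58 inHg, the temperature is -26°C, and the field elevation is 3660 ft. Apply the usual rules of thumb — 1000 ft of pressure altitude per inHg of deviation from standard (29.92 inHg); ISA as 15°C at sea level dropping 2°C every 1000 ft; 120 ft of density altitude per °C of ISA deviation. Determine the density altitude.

Pressure altitude = 3660 + (29.92 − 29.58) × 1000 = 3660 + (+340) = 4000 ft.
ISA temperature at 4000 ft = 15 − 2 × (4000/1000) = 7°C.
ISA deviation = -26 − 7 = -33°C.
Density altitude = 4000 + 120 × (-33) = 40 ft.

40 ft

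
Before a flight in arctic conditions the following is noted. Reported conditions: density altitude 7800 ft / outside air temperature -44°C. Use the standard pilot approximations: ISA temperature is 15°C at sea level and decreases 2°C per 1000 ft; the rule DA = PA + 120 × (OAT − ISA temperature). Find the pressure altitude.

DA = PA + 120 × (OAT − (15 − 2·PA/1000)) = PA + 120·OAT − 1800 + 0.24·PA = 1.24·PA + 120·OAT − 1800.
So 1.24·PA = 7800 − 120 × (-44) + 1800 = 14880.
PA = 14880 / 1.24 = 12000 ft.

12000 ft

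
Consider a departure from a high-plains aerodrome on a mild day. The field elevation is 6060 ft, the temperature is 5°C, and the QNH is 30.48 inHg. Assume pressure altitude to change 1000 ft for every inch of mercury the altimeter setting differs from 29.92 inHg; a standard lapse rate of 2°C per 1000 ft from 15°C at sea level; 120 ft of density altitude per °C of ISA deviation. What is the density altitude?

Pressure altitude = 6060 + (29.92 − 30.48) × 1000 = 6060 + (-560) = 5500 ft.
ISA temperature at 5500 ft = 15 − 2 × (5500/1000) = 4°C.
ISA deviation = 5 − 4 = +1°C.
Density altitude = 5500 + 120 × (1) = 5620 ft.

5620 ft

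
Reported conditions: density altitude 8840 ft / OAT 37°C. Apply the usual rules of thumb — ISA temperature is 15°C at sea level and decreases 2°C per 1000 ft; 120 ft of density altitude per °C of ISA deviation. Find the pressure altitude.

DA = PA + 120 × (OAT − (15 − 2·PA/1000)) = PA + 120·OAT − 1800 + 0.24·PA = 1.24·PA + 120·OAT − 1800.
So 1.24·PA = 8840 − 120 × 37 + 1800 = 6200.
PA = 6200 / 1.24 = 5000 ft.

5000 ft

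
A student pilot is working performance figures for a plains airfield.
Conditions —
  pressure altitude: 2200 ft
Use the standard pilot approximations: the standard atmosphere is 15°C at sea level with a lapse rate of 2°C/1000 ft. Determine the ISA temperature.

10.6°C

ISA temperature = 15 − 2 × (2200/1000) = 15 − 4.4 = 10.6°C.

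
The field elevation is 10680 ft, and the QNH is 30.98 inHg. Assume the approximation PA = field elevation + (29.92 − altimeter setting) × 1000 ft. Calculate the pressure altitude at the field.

9620 ft

Pressure correction = (29.92 − 30.98) × 1000 = -1060 ft.
Pressure altitude = 10680 + (-1060) = 9620 ft.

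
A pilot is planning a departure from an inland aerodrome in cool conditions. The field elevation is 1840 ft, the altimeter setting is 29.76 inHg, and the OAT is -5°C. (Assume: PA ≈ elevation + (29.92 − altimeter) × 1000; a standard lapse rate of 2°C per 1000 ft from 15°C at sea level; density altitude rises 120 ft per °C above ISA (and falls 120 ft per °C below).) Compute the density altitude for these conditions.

80 ft

Pressure altitude = 1840 + (29.92 − 29.76) × 1000 = 1840 + (+160) = 2000 ft.
ISA temperature at 2000 ft = 15 − 2 × (2000/1000) = 11°C.
ISA deviation = -5 − 11 = -16°C.
Density altitude = 2000 + 120 × (-16) = 80 ft.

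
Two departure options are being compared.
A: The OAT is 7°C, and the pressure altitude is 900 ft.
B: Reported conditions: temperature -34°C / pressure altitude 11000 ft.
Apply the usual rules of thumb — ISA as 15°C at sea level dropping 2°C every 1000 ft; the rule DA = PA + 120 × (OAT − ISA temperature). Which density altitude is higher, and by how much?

A: ISA temp = 13.2°C, deviation -6.2°C, DA = 900 + 120 × (-6.2) = 156 ft.
B: ISA temp = -7°C, deviation -27°C, DA = 11000 + 120 × (-27) = 7760 ft.
B is higher by 7760 − 156 = 7604 ft.

B by 7604 ft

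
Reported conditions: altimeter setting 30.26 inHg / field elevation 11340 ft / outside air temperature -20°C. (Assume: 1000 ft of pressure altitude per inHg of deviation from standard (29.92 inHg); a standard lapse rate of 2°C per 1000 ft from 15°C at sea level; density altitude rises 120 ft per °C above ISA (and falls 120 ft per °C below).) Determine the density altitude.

9440 ft

Pressure altitude = 11340 + (29.92 − 30.26) × 1000 = 11340 + (-340) = 11000 ft.
ISA temperature at 11000 ft = 15 − 2 × (11000/1000) = -7°C.
ISA deviation = -20 − (-7) = -13°C.
Density altitude = 11000 + 120 × (-13) = 9440 ft.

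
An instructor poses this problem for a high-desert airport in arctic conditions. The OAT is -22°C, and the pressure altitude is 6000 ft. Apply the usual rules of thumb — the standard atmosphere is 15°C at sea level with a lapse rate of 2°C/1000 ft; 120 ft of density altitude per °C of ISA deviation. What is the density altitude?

3000 ft

ISA temperature at 6000 ft = 15 − 2 × (6000/1000) = 3°C.
ISA deviation = -22 − 3 = -25°C.
Density altitude = 6000 + 120 × (-25) = 6000 + (-3000) = 3000 ft.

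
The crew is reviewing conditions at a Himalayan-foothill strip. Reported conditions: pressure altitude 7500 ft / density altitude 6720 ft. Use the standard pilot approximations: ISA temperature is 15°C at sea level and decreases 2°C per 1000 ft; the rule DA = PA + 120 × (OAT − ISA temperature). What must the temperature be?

Density altitude − pressure altitude = 6720 − 7500 = -780 ft.
At 120 ft/°C that is an ISA deviation of -780/120 = -6.5°C.
ISA temperature at 7500 ft = 15 − 2 × (7500/1000) = 0°C.
OAT = ISA + deviation = 0 + (-6.5) = -6.5°C.

-6.5°C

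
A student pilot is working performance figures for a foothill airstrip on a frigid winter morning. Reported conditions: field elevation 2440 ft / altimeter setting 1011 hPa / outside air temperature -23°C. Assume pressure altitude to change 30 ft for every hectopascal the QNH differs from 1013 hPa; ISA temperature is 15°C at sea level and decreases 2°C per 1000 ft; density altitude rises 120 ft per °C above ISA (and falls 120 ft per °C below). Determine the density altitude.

-1460 ft

Pressure altitude = 2440 + (1013 − 1011) × 30 = 2440 + (+60) = 2500 ft.
ISA temperature at 2500 ft = 15 − 2 × (2500/1000) = 10°C.
ISA deviation = -23 − 10 = -33°C.
Density altitude = 2500 + 120 × (-33) = -1460 ft.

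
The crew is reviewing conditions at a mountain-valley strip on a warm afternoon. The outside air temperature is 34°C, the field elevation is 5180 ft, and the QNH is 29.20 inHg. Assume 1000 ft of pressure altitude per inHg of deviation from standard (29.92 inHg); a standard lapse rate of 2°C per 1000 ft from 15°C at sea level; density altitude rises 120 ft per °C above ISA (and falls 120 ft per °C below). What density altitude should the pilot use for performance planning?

Pressure altitude = 5180 + (29.92 − 29.20) × 1000 = 5180 + (+720) = 5900 ft.
ISA temperature at 5900 ft = 15 − 2 × (5900/1000) = 3.2°C.
ISA deviation = 34 − 3.2 = +30.8°C.
Density altitude = 5900 + 120 × (30.8) = 9596 ft.

9596 ft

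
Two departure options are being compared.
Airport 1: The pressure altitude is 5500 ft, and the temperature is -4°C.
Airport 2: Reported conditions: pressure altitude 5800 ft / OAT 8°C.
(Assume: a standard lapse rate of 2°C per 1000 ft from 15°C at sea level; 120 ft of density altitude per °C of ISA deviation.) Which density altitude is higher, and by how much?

Airport 1: ISA temp = 4°C, deviation -8°C, DA = 5500 + 120 × (-8) = 4540 ft.
Airport 2: ISA temp = 3.4°C, deviation +4.6°C, DA = 5800 + 120 × 4.6 = 6352 ft.
Airport 2 is higher by 6352 − 4540 = 1812 ft.

Airport 2 by 1812 ft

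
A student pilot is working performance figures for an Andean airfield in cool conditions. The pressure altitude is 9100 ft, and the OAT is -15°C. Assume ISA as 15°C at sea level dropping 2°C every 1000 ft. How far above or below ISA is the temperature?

ISA temperature at 9100 ft = 15 − 2 × (9100/1000) = -3.2°C.
Deviation = OAT − ISA = -15 − (-3.2) = -11.8°C.

ISA-11.8°C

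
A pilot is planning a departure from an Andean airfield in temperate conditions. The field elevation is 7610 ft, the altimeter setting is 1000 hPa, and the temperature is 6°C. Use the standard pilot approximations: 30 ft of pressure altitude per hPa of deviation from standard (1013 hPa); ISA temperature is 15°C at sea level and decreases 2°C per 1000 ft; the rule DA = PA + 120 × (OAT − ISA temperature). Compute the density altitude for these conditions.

Pressure altitude = 7610 + (1013 − 1000) × 30 = 7610 + (+390) = 8000 ft.
ISA temperature at 8000 ft = 15 − 2 × (8000/1000) = -1°C.
ISA deviation = 6 − (-1) = +7°C.
Density altitude = 8000 + 120 × (7) = 8840 ft.

8840 ft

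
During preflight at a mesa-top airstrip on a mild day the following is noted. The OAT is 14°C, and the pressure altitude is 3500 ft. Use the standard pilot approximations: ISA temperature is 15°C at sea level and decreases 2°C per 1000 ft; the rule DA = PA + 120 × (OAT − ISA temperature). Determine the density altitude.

ISA temperature at 3500 ft = 15 − 2 × (3500/1000) = 8°C.
ISA deviation = 14 − 8 = +6°C.
Density altitude = 3500 + 120 × (6) = 3500 + (+720) = 4220 ft.

4220 ft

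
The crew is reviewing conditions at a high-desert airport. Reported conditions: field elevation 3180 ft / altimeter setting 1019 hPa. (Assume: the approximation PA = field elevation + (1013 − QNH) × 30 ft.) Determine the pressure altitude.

Pressure correction = (1013 − 1019) × 30 = -180 ft.
Pressure altitude = 3180 + (-180) = 3000 ft.

3000 ft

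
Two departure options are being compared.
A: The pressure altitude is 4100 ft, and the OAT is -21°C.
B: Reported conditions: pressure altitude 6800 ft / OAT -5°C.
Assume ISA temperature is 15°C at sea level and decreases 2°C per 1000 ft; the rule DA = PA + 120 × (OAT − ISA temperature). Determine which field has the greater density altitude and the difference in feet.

A: ISA temp = 6.8°C, deviation -27.8°C, DA = 4100 + 120 × (-27.8) = 764 ft.
B: ISA temp = 1.4°C, deviation -6.4°C, DA = 6800 + 120 × (-6.4) = 6032 ft.
B is higher by 6032 − 764 = 5268 ft.

B by 5268 ft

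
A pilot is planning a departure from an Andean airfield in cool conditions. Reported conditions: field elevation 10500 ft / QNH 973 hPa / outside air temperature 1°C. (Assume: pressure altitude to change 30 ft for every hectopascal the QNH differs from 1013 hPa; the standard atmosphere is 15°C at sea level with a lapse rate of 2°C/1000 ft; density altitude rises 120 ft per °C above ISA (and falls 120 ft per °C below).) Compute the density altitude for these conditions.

Pressure altitude = 10500 + (1013 − 973) × 30 = 10500 + (+1200) = 11700 ft.
ISA temperature at 11700 ft = 15 − 2 × (11700/1000) = -8.4°C.
ISA deviation = 1 − (-8.4) = +9.4°C.
Density altitude = 11700 + 120 × (9.4) = 12828 ft.

12828 ft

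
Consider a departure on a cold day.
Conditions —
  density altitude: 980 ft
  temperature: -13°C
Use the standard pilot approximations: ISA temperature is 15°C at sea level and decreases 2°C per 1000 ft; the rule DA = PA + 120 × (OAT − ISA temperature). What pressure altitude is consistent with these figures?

DA = PA + 120 × (OAT − (15 − 2·PA/1000)) = PA + 120·OAT − 1800 + 0.24·PA = 1.24·PA + 120·OAT − 1800.
So 1.24·PA = 980 − 120 × (-13) + 1800 = 4340.
PA = 4340 / 1.24 = 3500 ft.

3500 ft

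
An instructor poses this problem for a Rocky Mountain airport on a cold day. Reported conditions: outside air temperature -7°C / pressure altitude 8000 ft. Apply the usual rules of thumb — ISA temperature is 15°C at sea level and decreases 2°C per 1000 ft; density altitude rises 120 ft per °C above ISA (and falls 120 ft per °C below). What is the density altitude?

ISA temperature at 8000 ft = 15 − 2 × (8000/1000) = -1°C.
ISA deviation = -7 − (-1) = -6°C.
Density altitude = 8000 + 120 × (-6) = 8000 + (-720) = 7280 ft.

7280 ft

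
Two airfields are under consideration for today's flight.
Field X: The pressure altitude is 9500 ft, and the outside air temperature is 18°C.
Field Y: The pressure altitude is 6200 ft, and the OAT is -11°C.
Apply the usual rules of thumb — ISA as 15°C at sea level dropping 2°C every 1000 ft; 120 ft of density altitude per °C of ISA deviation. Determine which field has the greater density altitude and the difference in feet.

Field X: ISA temp = -4°C, deviation +22°C, DA = 9500 + 120 × 22 = 12140 ft.
Field Y: ISA temp = 2.6°C, deviation -13.6°C, DA = 6200 + 120 × (-13.6) = 4568 ft.
Field X is higher by 12140 − 4568 = 7572 ft.

Field X by 7572 ft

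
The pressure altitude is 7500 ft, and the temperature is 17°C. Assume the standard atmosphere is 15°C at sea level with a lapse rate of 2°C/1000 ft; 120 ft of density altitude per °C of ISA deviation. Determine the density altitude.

9540 ft

ISA temperature at 7500 ft = 15 − 2 × (7500/1000) = 0°C.
ISA deviation = 17 − 0 = +17°C.
Density altitude = 7500 + 120 × (17) = 7500 + (+2040) = 9540 ft.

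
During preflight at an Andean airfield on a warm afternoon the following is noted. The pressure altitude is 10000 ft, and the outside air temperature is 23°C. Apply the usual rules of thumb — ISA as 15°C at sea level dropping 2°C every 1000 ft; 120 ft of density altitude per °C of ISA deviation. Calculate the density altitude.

ISA temperature at 10000 ft = 15 − 2 × (10000/1000) = -5°C.
ISA deviation = 23 − (-5) = +28°C.
Density altitude = 10000 + 120 × (28) = 10000 + (+3360) = 13360 ft.

13360 ft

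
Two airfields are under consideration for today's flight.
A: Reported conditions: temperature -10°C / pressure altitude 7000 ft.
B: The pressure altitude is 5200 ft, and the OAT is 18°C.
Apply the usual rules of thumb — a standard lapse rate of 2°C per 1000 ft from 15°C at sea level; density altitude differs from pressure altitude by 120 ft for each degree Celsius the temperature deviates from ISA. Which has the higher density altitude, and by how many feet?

A: ISA temp = 1°C, deviation -11°C, DA = 7000 + 120 × (-11) = 5680 ft.
B: ISA temp = 4.6°C, deviation +13.4°C, DA = 5200 + 120 × 13.4 = 6808 ft.
B is higher by 6808 − 5680 = 1128 ft.

B by 1128 ft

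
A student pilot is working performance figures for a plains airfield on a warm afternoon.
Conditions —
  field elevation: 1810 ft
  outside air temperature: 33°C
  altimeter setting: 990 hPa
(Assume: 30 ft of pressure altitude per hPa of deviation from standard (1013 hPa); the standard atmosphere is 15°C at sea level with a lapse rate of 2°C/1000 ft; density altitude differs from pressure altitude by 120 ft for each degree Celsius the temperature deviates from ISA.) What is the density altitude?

Pressure altitude = 1810 + (1013 − 990) × 30 = 1810 + (+690) = 2500 ft.
ISA temperature at 2500 ft = 15 − 2 × (2500/1000) = 10°C.
ISA deviation = 33 − 10 = +23°C.
Density altitude = 2500 + 120 × (23) = 5260 ft.

5260 ft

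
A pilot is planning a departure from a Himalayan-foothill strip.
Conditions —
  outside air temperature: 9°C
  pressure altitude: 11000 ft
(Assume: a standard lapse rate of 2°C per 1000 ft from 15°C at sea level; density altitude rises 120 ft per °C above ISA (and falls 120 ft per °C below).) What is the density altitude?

ISA temperature at 11000 ft = 15 − 2 × (11000/1000) = -7°C.
ISA deviation = 9 − (-7) = +16°C.
Density altitude = 11000 + 120 × (16) = 11000 + (+1920) = 12920 ft.

12920 ft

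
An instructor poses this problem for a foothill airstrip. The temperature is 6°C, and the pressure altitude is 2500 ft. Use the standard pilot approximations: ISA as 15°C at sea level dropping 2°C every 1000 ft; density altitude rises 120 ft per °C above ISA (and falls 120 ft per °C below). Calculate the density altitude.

ISA temperature at 2500 ft = 15 − 2 × (2500/1000) = 10°C.
ISA deviation = 6 − 10 = -4°C.
Density altitude = 2500 + 120 × (-4) = 2500 + (-480) = 2020 ft.

2020 ft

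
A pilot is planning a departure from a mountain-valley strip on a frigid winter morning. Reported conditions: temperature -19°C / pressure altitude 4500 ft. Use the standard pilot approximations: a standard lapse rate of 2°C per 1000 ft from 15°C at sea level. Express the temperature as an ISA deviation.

ISA temperature at 4500 ft = 15 − 2 × (4500/1000) = 6°C.
Deviation = OAT − ISA = -19 − 6 = -25°C.

ISA-25°C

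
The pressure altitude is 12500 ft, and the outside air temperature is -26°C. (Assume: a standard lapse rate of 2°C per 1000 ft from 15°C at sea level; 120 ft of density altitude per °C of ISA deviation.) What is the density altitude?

ISA temperature at 12500 ft = 15 − 2 × (12500/1000) = -10°C.
ISA deviation = -26 − (-10) = -16°C.
Density altitude = 12500 + 120 × (-16) = 12500 + (-1920) = 10580 ft.

10580 ft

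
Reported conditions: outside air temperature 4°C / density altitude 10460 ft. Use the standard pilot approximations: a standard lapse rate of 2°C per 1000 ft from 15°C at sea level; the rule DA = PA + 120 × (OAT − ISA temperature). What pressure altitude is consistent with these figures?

9500 ft

DA = PA + 120 × (OAT − (15 − 2·PA/1000)) = PA + 120·OAT − 1800 + 0.24·PA = 1.24·PA + 120·OAT − 1800.
So 1.24·PA = 10460 − 120 × 4 + 1800 = 11780.
PA = 11780 / 1.24 = 9500 ft.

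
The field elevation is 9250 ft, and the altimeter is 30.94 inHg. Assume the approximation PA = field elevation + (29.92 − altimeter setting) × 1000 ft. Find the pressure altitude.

Pressure correction = (29.92 − 30.94) × 1000 = -1020 ft.
Pressure altitude = 9250 + (-1020) = 8230 ft.

8230 ft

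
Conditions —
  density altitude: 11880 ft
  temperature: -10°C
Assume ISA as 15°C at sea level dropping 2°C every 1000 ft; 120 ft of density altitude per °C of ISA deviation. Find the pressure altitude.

DA = PA + 120 × (OAT − (15 − 2·PA/1000)) = PA + 120·OAT − 1800 + 0.24·PA = 1.24·PA + 120·OAT − 1800.
So 1.24·PA = 11880 − 120 × (-10) + 1800 = 14880.
PA = 14880 / 1.24 = 12000 ft.

12000 ft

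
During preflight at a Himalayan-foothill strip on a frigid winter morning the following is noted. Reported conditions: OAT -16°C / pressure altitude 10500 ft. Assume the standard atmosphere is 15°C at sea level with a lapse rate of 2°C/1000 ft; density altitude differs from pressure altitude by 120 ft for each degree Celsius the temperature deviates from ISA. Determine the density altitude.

9300 ft

ISA temperature at 10500 ft = 15 − 2 × (10500/1000) = -6°C.
ISA deviation = -16 − (-6) = -10°C.
Density altitude = 10500 + 120 × (-10) = 10500 + (-1200) = 9300 ft.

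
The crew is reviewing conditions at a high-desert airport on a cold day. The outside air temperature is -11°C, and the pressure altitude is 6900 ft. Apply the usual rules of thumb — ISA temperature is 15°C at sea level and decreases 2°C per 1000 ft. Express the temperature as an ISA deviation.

ISA-12.2°C

ISA temperature at 6900 ft = 15 − 2 × (6900/1000) = 1.2°C.
Deviation = OAT − ISA = -11 − 1.2 = -12.2°C.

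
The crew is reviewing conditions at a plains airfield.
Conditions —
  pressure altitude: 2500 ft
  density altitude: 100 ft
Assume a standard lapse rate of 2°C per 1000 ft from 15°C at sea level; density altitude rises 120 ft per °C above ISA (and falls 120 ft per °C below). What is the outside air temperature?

-10°C

Density altitude − pressure altitude = 100 − 2500 = -2400 ft.
At 120 ft/°C that is an ISA deviation of -2400/120 = -20°C.
ISA temperature at 2500 ft = 15 − 2 × (2500/1000) = 10°C.
OAT = ISA + deviation = 10 + (-20) = -10°C.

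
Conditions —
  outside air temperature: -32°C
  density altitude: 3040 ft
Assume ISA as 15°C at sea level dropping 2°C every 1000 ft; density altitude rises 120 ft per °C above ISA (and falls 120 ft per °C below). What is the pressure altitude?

DA = PA + 120 × (OAT − (15 − 2·PA/1000)) = PA + 120·OAT − 1800 + 0.24·PA = 1.24·PA + 120·OAT − 1800.
So 1.24·PA = 3040 − 120 × (-32) + 1800 = 8680.
PA = 8680 / 1.24 = 7000 ft.

7000 ft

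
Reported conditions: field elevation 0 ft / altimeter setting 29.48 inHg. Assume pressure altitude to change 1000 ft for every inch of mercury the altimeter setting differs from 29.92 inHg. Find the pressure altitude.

440 ft

Pressure correction = (29.92 − 29.48) × 1000 = +440 ft.
Pressure altitude = 0 + (+440) = 440 ft.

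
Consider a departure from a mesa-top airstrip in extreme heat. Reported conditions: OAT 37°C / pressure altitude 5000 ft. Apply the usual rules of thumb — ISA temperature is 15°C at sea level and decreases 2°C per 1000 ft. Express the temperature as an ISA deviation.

ISA+32°C

ISA temperature at 5000 ft = 15 − 2 × (5000/1000) = 5°C.
Deviation = OAT − ISA = 37 − 5 = +32°C.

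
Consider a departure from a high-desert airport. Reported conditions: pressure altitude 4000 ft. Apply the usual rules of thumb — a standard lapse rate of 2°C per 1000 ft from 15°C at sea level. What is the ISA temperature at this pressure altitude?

7°C

ISA temperature = 15 − 2 × (4000/1000) = 15 − 8 = 7°C.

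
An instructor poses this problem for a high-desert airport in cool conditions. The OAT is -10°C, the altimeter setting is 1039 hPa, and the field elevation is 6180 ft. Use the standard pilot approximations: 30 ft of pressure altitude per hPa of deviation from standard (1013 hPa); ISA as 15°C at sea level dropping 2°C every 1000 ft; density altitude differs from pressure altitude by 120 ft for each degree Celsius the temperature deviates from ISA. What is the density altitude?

3696 ft

Pressure altitude = 6180 + (1013 − 1039) × 30 = 6180 + (-780) = 5400 ft.
ISA temperature at 5400 ft = 15 − 2 × (5400/1000) = 4.2°C.
ISA deviation = -10 − 4.2 = -14.2°C.
Density altitude = 5400 + 120 × (-14.2) = 3696 ft.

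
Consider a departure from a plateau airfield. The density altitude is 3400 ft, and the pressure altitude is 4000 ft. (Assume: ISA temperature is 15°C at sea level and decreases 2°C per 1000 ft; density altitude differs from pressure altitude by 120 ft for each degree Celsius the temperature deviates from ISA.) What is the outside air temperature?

2°C

Density altitude − pressure altitude = 3400 − 4000 = -600 ft.
At 120 ft/°C that is an ISA deviation of -600/120 = -5°C.
ISA temperature at 4000 ft = 15 − 2 × (4000/1000) = 7°C.
OAT = ISA + deviation = 7 + (-5) = 2°C.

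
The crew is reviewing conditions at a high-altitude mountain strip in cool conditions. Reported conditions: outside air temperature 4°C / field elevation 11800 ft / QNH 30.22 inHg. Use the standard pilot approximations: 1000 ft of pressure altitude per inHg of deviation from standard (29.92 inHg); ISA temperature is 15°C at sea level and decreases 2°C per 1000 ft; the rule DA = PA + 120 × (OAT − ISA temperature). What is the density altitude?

12940 ft

Pressure altitude = 11800 + (29.92 − 30.22) × 1000 = 11800 + (-300) = 11500 ft.
ISA temperature at 11500 ft = 15 − 2 × (11500/1000) = -8°C.
ISA deviation = 4 − (-8) = +12°C.
Density altitude = 11500 + 120 × (12) = 12940 ft.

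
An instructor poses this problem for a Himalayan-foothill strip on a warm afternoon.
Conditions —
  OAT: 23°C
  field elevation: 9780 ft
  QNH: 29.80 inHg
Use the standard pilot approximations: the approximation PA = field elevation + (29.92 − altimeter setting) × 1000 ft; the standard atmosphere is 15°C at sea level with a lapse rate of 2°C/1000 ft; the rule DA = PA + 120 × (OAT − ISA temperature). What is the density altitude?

Pressure altitude = 9780 + (29.92 − 29.80) × 1000 = 9780 + (+120) = 9900 ft.
ISA temperature at 9900 ft = 15 − 2 × (9900/1000) = -4.8°C.
ISA deviation = 23 − (-4.8) = +27.8°C.
Density altitude = 9900 + 120 × (27.8) = 13236 ft.

13236 ft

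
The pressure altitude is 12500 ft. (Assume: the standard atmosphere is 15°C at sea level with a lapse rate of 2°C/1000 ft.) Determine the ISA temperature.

ISA temperature = 15 − 2 × (12500/1000) = 15 − 25 = -10°C.

-10°C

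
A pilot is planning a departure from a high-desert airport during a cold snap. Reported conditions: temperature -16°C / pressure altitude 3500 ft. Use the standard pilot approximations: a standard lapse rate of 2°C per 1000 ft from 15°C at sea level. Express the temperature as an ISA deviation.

ISA temperature at 3500 ft = 15 − 2 × (3500/1000) = 8°C.
Deviation = OAT − ISA = -16 − 8 = -24°C.

ISA-24°C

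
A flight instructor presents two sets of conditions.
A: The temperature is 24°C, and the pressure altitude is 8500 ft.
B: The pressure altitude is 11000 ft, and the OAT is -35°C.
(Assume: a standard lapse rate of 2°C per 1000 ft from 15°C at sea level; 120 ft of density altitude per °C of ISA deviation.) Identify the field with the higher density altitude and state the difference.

A by 3980 ft

A: ISA temp = -2°C, deviation +26°C, DA = 8500 + 120 × 26 = 11620 ft.
B: ISA temp = -7°C, deviation -28°C, DA = 11000 + 120 × (-28) = 7640 ft.
A is higher by 11620 − 7640 = 3980 ft.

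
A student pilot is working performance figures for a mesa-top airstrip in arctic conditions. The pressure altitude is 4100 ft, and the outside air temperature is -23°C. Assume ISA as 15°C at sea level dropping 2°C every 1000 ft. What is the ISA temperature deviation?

ISA-29.8°C

ISA temperature at 4100 ft = 15 − 2 × (4100/1000) = 6.8°C.
Deviation = OAT − ISA = -23 − 6.8 = -29.8°C.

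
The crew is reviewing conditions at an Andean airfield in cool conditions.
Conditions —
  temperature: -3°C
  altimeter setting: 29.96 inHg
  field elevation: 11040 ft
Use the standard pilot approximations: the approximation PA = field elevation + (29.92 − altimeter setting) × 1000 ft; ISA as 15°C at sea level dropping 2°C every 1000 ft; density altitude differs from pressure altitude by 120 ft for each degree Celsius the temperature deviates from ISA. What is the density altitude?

Pressure altitude = 11040 + (29.92 − 29.96) × 1000 = 11040 + (-40) = 11000 ft.
ISA temperature at 11000 ft = 15 − 2 × (11000/1000) = -7°C.
ISA deviation = -3 − (-7) = +4°C.
Density altitude = 11000 + 120 × (4) = 11480 ft.

11480 ft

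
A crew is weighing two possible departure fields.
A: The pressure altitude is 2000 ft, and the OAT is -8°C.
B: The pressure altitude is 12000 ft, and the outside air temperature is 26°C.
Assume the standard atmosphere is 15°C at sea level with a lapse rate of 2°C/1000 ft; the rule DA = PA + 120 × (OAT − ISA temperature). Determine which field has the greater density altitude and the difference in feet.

B by 16480 ft

A: ISA temp = 11°C, deviation -19°C, DA = 2000 + 120 × (-19) = -280 ft.
B: ISA temp = -9°C, deviation +35°C, DA = 12000 + 120 × 35 = 16200 ft.
B is higher by 16200 − (-280) = 16480 ft.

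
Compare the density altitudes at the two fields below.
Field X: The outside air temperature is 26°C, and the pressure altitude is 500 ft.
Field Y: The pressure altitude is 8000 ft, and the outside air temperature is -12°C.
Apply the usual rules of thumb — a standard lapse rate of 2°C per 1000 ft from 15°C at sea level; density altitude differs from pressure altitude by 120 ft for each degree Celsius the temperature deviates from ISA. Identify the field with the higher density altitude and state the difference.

Field X: ISA temp = 14°C, deviation +12°C, DA = 500 + 120 × 12 = 1940 ft.
Field Y: ISA temp = -1°C, deviation -11°C, DA = 8000 + 120 × (-11) = 6680 ft.
Field Y is higher by 6680 − 1940 = 4740 ft.

Field Y by 4740 ft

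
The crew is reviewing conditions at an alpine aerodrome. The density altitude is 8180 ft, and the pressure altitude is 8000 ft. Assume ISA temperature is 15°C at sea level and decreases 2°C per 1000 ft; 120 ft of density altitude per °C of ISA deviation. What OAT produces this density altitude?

Density altitude − pressure altitude = 8180 − 8000 = +180 ft.
At 120 ft/°C that is an ISA deviation of 180/120 = +1.5°C.
ISA temperature at 8000 ft = 15 − 2 × (8000/1000) = -1°C.
OAT = ISA + deviation = -1 + (+1.5) = 0.5°C.

0.5°C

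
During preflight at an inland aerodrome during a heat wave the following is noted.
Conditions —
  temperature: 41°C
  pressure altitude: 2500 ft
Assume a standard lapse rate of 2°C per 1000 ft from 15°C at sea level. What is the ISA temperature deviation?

ISA temperature at 2500 ft = 15 − 2 × (2500/1000) = 10°C.
Deviation = OAT − ISA = 41 − 10 = +31°C.

ISA+31°C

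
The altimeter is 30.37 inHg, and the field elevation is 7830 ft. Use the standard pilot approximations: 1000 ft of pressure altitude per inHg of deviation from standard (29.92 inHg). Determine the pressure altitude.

Pressure correction = (29.92 − 30.37) × 1000 = -450 ft.
Pressure altitude = 7830 + (-450) = 7380 ft.

7380 ft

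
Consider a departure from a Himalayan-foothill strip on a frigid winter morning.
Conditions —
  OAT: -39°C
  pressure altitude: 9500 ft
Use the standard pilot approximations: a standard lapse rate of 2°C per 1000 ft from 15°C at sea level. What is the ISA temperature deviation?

ISA-35°C

ISA temperature at 9500 ft = 15 − 2 × (9500/1000) = -4°C.
Deviation = OAT − ISA = -39 − (-4) = -35°C.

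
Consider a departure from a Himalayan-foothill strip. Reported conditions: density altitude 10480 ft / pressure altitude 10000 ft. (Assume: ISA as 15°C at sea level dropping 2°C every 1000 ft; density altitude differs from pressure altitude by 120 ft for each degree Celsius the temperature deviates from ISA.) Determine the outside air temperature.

-1°C

Density altitude − pressure altitude = 10480 − 10000 = +480 ft.
At 120 ft/°C that is an ISA deviation of 480/120 = +4°C.
ISA temperature at 10000 ft = 15 − 2 × (10000/1000) = -5°C.
OAT = ISA + deviation = -5 + (+4) = -1°C.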